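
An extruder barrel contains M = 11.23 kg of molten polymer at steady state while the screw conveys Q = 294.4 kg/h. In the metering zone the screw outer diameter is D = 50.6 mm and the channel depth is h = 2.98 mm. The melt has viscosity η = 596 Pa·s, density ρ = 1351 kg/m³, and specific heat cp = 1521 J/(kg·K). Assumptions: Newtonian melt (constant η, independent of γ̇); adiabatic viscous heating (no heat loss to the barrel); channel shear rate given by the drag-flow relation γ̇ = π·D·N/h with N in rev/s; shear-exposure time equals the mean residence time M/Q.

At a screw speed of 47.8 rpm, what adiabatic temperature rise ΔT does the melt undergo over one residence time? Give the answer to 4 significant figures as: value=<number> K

value=71.93 K

Convert throughput: Q = 294.4 kg/h = 294.4/3600 = 0.0817778 kg/s
Mean residence time: t_res = M/Q_s = 11.23 kg / 0.0817778 kg/s = 137.323 s
Geometry in metres: D = 50.6 mm → 0.0506 m, h = 2.98 mm → 0.00298 m; screw speed N = 47.8 rpm = 0.796667 rev/s
γ̇ = π·D·N / h = π · 0.0506 · 0.796667 / 0.00298 = 42.4972 s⁻¹
Adiabatic rise: ΔT = η γ̇² t_res / (ρ cp) = 596·(42.4972)²·137.323 / (1351·1521) = 71.9329 K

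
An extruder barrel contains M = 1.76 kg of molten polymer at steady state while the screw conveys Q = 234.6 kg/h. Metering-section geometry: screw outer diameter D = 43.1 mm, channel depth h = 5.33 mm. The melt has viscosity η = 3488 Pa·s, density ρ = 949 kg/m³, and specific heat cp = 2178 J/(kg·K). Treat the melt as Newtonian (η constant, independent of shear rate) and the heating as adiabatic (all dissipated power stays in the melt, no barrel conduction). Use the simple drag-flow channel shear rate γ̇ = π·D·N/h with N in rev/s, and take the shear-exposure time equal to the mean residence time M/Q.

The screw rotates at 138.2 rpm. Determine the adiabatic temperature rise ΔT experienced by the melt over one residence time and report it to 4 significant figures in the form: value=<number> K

Q_s = Q / 3600 = 234.6 / 3600 = 0.0651667 kg/s
t_res = M / Q_s = 1.76 ÷ 0.0651667 = 27.0077 s
D = 43.1 mm = 0.0431 m;  h = 5.33 mm = 0.00533 m;  N = 138.2 rpm / 60 = 2.30333 rev/s
Shear rate: γ̇ = πDN/h = π·0.0431·2.30333/0.00533 = 58.5136 s⁻¹
Adiabatic rise: ΔT = η γ̇² t_res / (ρ cp) = 3488·(58.5136)²·27.0077 / (949·2178) = 156.046 K

value=156.0 K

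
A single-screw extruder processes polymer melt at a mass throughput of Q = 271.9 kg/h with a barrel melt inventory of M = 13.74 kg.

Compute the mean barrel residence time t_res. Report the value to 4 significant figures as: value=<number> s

value=181.9 s

Convert throughput: Q = 271.9 kg/h = 271.9/3600 = 0.0755278 kg/s
t_res = M / Q_s = 13.74 ÷ 0.0755278 = 181.92 s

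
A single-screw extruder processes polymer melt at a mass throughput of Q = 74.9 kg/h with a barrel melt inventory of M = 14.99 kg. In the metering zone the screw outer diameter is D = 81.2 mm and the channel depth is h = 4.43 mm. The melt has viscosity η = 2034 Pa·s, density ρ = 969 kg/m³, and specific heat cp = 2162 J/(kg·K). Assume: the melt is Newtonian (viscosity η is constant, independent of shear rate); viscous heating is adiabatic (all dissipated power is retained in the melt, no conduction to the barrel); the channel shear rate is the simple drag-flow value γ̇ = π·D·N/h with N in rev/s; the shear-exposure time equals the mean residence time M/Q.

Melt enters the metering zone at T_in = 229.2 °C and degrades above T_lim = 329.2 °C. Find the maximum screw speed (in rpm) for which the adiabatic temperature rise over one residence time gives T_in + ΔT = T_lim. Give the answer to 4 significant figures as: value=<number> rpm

value=12.46 rpm

Convert throughput: Q = 74.9 kg/h = 74.9/3600 = 0.0208056 kg/s
Mean residence time: t_res = M/Q_s = 14.99 kg / 0.0208056 kg/s = 720.481 s
Convert to metres: D = 0.0812 m, h = 0.00443 m
Allowable rise: ΔT_a = T_lim − T_in = 329.2 − 229.2 = 100 K
γ̇_max² = ΔT_a·ρ·cp/(η·t_res) = 100·969·2162/(2034·720.481) = 142.957 s⁻²
γ̇_max = sqrt(142.957) = 11.9565 s⁻¹
N_max = γ̇_max h / (πD) = 11.9565·0.00443/(π·0.0812) = 0.207635 rev/s → ×60 = 12.4581 rpm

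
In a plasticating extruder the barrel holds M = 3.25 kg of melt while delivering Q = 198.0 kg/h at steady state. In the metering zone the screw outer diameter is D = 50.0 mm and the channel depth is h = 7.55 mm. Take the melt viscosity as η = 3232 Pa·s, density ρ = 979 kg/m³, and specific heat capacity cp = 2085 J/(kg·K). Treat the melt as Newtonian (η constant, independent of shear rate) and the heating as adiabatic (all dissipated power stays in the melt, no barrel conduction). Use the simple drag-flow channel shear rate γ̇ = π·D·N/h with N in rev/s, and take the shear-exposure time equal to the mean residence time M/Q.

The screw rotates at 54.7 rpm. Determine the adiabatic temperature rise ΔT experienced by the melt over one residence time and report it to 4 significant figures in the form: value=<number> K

Convert throughput: Q = 198.0 kg/h = 198.0/3600 = 0.055 kg/s
Mean residence time: t_res = M/Q_s = 3.25 kg / 0.055 kg/s = 59.0909 s
Convert to SI: D = 0.05 m, h = 0.00755 m, N = 54.7/60 = 0.911667 rev/s
Shear rate: γ̇ = πDN/h = π·0.05·0.911667/0.00755 = 18.9675 s⁻¹
ΔT = η·γ̇²·t_res/(ρ·cp) = [3232 × 18.9675² × 59.0909] / [979 × 2085] = 33.6606 K

value=33.66 K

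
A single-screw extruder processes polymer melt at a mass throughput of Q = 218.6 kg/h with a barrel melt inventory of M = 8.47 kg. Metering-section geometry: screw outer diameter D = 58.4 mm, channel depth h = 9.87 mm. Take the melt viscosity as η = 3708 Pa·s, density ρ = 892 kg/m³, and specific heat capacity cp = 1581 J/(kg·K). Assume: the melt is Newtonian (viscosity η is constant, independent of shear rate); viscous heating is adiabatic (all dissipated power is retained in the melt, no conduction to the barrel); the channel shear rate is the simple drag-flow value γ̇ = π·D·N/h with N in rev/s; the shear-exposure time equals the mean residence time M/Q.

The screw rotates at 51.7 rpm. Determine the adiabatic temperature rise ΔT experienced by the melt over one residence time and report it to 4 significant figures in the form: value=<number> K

value=94.09 K

Convert throughput: Q = 218.6 kg/h = 218.6/3600 = 0.0607222 kg/s
Mean residence time: t_res = M/Q_s = 8.47 kg / 0.0607222 kg/s = 139.488 s
Convert to SI: D = 0.0584 m, h = 0.00987 m, N = 51.7/60 = 0.861667 rev/s
γ̇ = π D N / h = (π)(0.0584)(0.861667) / 0.00987 = 16.0171 s⁻¹
ΔT = η·γ̇²·t_res / (ρ·cp) = 3708 · (16.0171)² · 139.488 / (892 · 1581) = 94.0911 K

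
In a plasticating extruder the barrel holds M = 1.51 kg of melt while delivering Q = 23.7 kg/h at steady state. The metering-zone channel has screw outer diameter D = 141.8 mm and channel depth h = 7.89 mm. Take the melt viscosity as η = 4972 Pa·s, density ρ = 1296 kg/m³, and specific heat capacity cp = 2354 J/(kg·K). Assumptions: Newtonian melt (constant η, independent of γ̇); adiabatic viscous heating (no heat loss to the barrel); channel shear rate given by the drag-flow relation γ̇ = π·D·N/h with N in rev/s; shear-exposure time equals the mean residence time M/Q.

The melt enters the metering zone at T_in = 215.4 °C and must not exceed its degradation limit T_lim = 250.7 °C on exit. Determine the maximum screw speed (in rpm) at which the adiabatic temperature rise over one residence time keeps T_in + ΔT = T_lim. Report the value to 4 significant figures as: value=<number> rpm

Convert throughput: Q = 23.7 kg/h = 23.7/3600 = 0.00658333 kg/s
t_res = M / Q_s = 1.51 ÷ 0.00658333 = 229.367 s
Geometry in SI: D = 141.8 mm → 0.1418 m, h = 7.89 mm → 0.00789 m
ΔT_a = T_lim − T_in = 250.7 − 215.4 = 35.3 K
γ̇_max² = ΔT_a·ρ·cp/(η·t_res) = 35.3·1296·2354/(4972·229.367) = 94.433 s⁻²
γ̇_max = √94.433 = 9.71767 s⁻¹
N_max = γ̇_max h / (πD) = 9.71767·0.00789/(π·0.1418) = 0.172113 rev/s → ×60 = 10.3268 rpm

value=10.33 rpm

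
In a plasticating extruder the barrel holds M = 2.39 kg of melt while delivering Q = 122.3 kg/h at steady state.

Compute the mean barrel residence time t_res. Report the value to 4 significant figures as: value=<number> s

value=70.35 s

Convert throughput: Q = 122.3 kg/h = 122.3/3600 = 0.0339722 kg/s
Mean residence time: t_res = M/Q_s = 2.39 kg / 0.0339722 kg/s = 70.3516 s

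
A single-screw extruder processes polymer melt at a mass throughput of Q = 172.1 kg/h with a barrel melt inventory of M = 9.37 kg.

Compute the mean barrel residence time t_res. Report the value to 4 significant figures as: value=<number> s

Q_s = Q / 3600 = 172.1 / 3600 = 0.0478056 kg/s
t_res = M / Q_s = 9.37 / 0.0478056 = 196.002 s

value=196.0 s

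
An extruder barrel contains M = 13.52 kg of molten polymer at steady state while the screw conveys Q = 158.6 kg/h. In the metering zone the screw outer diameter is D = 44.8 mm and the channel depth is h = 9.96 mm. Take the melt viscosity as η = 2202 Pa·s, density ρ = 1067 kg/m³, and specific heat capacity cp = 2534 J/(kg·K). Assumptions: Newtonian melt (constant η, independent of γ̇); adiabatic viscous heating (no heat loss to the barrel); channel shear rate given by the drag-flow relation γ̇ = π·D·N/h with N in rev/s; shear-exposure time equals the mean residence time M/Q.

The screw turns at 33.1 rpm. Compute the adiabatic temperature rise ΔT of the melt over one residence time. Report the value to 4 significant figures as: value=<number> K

value=15.19 K

Convert throughput: Q = 158.6 kg/h = 158.6/3600 = 0.0440556 kg/s
t_res = M / Q_s = 13.52 ÷ 0.0440556 = 306.885 s
D = 44.8 mm = 0.0448 m;  h = 9.96 mm = 0.00996 m;  N = 33.1 rpm / 60 = 0.551667 rev/s
γ̇ = π·D·N / h = π · 0.0448 · 0.551667 / 0.00996 = 7.79552 s⁻¹
Adiabatic rise: ΔT = η γ̇² t_res / (ρ cp) = 2202·(7.79552)²·306.885 / (1067·2534) = 15.1884 K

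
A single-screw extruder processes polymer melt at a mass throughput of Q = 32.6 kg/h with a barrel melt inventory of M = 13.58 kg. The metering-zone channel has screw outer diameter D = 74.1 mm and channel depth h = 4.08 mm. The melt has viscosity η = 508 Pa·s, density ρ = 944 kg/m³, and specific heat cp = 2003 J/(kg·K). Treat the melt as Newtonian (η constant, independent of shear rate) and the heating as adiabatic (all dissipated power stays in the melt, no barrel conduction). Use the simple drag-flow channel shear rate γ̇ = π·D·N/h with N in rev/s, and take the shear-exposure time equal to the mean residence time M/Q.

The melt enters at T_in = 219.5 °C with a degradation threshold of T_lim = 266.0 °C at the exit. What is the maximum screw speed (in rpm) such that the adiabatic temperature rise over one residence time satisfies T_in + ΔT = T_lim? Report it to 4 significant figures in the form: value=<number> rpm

Convert throughput: Q = 32.6 kg/h = 32.6/3600 = 0.00905556 kg/s
t_res = M / Q_s = 13.58 ÷ 0.00905556 = 1499.63 s
Convert to metres: D = 0.0741 m, h = 0.00408 m
ΔT_a = T_lim − T_in = 266.0 − 219.5 = 46.5 K
γ̇_max² = ΔT_a·ρ·cp / (η·t_res) = [46.5 × 944 × 2003] / [508 × 1499.63] = 115.414 s⁻²
Take the square root: γ̇_max = √(115.414) = 10.7431 s⁻¹
Solve γ̇ = πDN/h for N: N_max = γ̇_max·h/(π·D) = 10.7431 × 0.00408 / (π × 0.0741) = 0.188287 rev/s = 11.2972 rpm

value=11.30 rpm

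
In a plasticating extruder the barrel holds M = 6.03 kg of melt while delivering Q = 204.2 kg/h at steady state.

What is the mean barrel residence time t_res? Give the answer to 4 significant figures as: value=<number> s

Convert throughput: Q = 204.2 kg/h = 204.2/3600 = 0.0567222 kg/s
Mean residence time: t_res = M/Q_s = 6.03 kg / 0.0567222 kg/s = 106.308 s

value=106.3 s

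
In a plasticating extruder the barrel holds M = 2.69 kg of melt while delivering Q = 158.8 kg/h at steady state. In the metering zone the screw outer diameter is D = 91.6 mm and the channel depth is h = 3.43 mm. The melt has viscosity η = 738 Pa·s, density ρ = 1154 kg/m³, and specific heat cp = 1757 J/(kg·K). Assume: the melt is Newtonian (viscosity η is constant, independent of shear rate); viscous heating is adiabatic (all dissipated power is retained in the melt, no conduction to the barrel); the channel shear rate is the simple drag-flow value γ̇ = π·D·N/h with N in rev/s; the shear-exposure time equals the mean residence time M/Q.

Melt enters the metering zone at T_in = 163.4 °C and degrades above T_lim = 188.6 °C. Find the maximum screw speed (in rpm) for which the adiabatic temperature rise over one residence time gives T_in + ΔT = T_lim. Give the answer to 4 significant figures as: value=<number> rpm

value=24.10 rpm

Convert throughput: Q = 158.8 kg/h = 158.8/3600 = 0.0441111 kg/s
t_res = M / Q_s = 2.69 ÷ 0.0441111 = 60.9824 s
Convert to metres: D = 0.0916 m, h = 0.00343 m
ΔT_a = T_lim − T_in = 188.6 °C − 163.4 °C = 25.2 K
γ̇_max² = ΔT_a·ρ·cp/(η·t_res) = 25.2·1154·1757/(738·60.9824) = 1135.32 s⁻²
Take the square root: γ̇_max = √(1135.32) = 33.6945 s⁻¹
Solve γ̇ = πDN/h for N: N_max = γ̇_max·h/(π·D) = 33.6945 × 0.00343 / (π × 0.0916) = 0.401613 rev/s = 24.0968 rpm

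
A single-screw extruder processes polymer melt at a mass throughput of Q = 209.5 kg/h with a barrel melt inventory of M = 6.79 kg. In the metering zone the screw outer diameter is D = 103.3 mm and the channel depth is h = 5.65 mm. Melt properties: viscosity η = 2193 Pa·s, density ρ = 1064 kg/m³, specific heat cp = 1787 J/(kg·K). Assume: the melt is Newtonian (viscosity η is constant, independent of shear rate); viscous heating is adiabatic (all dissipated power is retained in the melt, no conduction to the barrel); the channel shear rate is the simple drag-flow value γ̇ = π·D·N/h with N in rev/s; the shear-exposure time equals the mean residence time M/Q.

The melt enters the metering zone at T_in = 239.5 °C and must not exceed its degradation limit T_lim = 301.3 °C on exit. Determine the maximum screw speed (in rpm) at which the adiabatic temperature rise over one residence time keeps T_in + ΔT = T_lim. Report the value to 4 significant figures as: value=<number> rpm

value=22.39 rpm

Q_s = Q / 3600 = 209.5 / 3600 = 0.0581944 kg/s
t_res = M / Q_s = 6.79 ÷ 0.0581944 = 116.678 s
Geometry in SI: D = 103.3 mm → 0.1033 m, h = 5.65 mm → 0.00565 m
ΔT_a = T_lim − T_in = 301.3 °C − 239.5 °C = 61.8 K
γ̇_max² = ΔT_a·ρ·cp / (η·t_res) = [61.8 × 1064 × 1787] / [2193 × 116.678] = 459.227 s⁻²
γ̇_max = sqrt(459.227) = 21.4296 s⁻¹
N_max = γ̇_max·h / (π·D) = 21.4296 · 0.00565 / (π · 0.1033) = 0.373089 rev/s = 22.3853 rpm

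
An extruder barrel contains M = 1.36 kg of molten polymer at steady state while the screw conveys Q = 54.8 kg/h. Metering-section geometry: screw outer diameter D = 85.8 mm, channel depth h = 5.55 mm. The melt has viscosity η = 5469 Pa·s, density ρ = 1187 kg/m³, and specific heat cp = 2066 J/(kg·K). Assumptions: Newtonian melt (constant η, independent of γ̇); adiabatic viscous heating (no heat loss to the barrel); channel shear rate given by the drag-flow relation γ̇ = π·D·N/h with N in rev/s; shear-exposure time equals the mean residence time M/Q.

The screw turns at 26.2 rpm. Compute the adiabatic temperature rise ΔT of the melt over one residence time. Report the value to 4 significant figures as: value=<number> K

Q_s = Q / 3600 = 54.8 / 3600 = 0.0152222 kg/s
t_res = M / Q_s = 1.36 / 0.0152222 = 89.3431 s
D = 85.8 mm = 0.0858 m;  h = 5.55 mm = 0.00555 m;  N = 26.2 rpm / 60 = 0.436667 rev/s
Shear rate: γ̇ = πDN/h = π·0.0858·0.436667/0.00555 = 21.2077 s⁻¹
Adiabatic rise: ΔT = η γ̇² t_res / (ρ cp) = 5469·(21.2077)²·89.3431 / (1187·2066) = 89.6141 K

value=89.61 K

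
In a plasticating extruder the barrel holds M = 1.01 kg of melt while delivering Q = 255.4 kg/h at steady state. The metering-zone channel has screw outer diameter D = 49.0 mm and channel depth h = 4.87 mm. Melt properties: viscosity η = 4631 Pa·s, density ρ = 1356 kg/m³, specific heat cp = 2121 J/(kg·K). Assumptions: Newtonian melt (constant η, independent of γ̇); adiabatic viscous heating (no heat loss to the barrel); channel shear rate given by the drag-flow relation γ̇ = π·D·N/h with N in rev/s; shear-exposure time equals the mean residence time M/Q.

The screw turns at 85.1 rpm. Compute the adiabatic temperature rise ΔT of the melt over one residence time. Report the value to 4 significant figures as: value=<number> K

value=46.08 K

Throughput in SI: Q_s = 255.4 kg/h ÷ 3600 s/h = 0.0709444 kg/s
Mean residence time: t_res = M/Q_s = 1.01 kg / 0.0709444 kg/s = 14.2365 s
D = 49.0 mm = 0.049 m;  h = 4.87 mm = 0.00487 m;  N = 85.1 rpm / 60 = 1.41833 rev/s
γ̇ = π·D·N / h = π · 0.049 · 1.41833 / 0.00487 = 44.8327 s⁻¹
ΔT = η·γ̇²·t_res / (ρ·cp) = 4631 · (44.8327)² · 14.2365 / (1356 · 2121) = 46.0753 K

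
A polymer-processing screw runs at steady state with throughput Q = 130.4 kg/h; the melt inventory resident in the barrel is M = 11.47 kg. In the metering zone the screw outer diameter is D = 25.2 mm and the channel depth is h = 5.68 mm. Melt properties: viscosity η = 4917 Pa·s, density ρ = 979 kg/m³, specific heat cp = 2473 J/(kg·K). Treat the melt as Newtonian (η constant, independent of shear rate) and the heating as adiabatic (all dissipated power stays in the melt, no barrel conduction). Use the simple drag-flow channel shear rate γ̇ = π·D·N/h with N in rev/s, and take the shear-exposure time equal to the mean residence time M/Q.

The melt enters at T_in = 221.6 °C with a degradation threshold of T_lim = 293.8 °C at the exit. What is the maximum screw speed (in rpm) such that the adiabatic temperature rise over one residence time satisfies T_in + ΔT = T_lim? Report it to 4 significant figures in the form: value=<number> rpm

value=45.61 rpm

Convert throughput: Q = 130.4 kg/h = 130.4/3600 = 0.0362222 kg/s
Mean residence time: t_res = M/Q_s = 11.47 kg / 0.0362222 kg/s = 316.656 s
D = 25.2 mm = 0.0252 m;  h = 5.68 mm = 0.00568 m
Allowable rise: ΔT_a = T_lim − T_in = 293.8 − 221.6 = 72.2 K
γ̇_max² = ΔT_a·ρ·cp / (η·t_res) = [72.2 × 979 × 2473] / [4917 × 316.656] = 112.268 s⁻²
Take the square root: γ̇_max = √(112.268) = 10.5957 s⁻¹
Solve γ̇ = πDN/h for N: N_max = γ̇_max·h/(π·D) = 10.5957 × 0.00568 / (π × 0.0252) = 0.760196 rev/s = 45.6118 rpm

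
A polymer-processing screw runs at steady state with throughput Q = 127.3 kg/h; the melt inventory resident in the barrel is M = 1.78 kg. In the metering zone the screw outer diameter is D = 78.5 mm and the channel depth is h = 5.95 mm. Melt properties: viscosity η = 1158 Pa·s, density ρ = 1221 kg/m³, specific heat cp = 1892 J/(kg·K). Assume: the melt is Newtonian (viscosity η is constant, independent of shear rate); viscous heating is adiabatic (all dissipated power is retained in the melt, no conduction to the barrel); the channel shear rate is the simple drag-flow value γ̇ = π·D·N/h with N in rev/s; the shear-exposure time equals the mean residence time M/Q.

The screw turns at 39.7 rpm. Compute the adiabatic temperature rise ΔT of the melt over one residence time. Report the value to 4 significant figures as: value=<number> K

Convert throughput: Q = 127.3 kg/h = 127.3/3600 = 0.0353611 kg/s
t_res = M / Q_s = 1.78 / 0.0353611 = 50.3378 s
D = 78.5 mm = 0.0785 m;  h = 5.95 mm = 0.00595 m;  N = 39.7 rpm / 60 = 0.661667 rev/s
γ̇ = π·D·N / h = π · 0.0785 · 0.661667 / 0.00595 = 27.4247 s⁻¹
Adiabatic rise: ΔT = η γ̇² t_res / (ρ cp) = 1158·(27.4247)²·50.3378 / (1221·1892) = 18.978 K

value=18.98 K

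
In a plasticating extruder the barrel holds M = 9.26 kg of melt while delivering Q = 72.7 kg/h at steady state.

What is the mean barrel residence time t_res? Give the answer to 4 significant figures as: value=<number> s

Convert throughput: Q = 72.7 kg/h = 72.7/3600 = 0.0201944 kg/s
Mean residence time: t_res = M/Q_s = 9.26 kg / 0.0201944 kg/s = 458.542 s

value=458.5 s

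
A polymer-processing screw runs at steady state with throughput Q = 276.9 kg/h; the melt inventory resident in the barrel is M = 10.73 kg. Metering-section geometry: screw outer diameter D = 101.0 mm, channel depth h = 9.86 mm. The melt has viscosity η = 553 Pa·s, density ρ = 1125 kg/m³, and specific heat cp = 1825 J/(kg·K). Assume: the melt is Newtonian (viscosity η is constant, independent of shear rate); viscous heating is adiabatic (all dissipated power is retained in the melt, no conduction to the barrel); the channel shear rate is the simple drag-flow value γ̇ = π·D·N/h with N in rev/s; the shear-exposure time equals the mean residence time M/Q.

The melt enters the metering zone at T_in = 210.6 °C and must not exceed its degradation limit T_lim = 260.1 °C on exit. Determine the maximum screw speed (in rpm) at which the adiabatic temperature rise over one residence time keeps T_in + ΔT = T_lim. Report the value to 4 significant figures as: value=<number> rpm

Throughput in SI: Q_s = 276.9 kg/h ÷ 3600 s/h = 0.0769167 kg/s
t_res = M / Q_s = 10.73 / 0.0769167 = 139.502 s
Convert to metres: D = 0.101 m, h = 0.00986 m
Allowable rise: ΔT_a = T_lim − T_in = 260.1 − 210.6 = 49.5 K
Invert ΔT = ηγ̇²t_res/(ρcp) for γ̇: γ̇_max² = ΔT_a ρ cp / (η t_res) = 49.5·1125·1825 / (553·139.502) = 1317.4 s⁻²
γ̇_max = sqrt(1317.4) = 36.2959 s⁻¹
N_max = γ̇_max·h / (π·D) = 36.2959 · 0.00986 / (π · 0.101) = 1.12788 rev/s = 67.6729 rpm

value=67.67 rpm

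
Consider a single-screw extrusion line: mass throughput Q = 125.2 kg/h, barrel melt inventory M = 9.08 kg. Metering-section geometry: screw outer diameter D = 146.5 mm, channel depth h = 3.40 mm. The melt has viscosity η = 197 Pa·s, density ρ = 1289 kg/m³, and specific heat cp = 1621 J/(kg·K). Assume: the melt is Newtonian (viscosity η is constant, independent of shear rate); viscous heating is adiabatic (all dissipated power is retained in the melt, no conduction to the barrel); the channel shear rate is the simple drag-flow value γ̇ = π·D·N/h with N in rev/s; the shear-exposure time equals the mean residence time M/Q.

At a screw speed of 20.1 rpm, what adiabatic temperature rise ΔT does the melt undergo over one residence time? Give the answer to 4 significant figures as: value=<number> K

value=50.62 K

Convert throughput: Q = 125.2 kg/h = 125.2/3600 = 0.0347778 kg/s
t_res = M / Q_s = 9.08 ÷ 0.0347778 = 261.086 s
D = 146.5 mm = 0.1465 m;  h = 3.40 mm = 0.0034 m;  N = 20.1 rpm / 60 = 0.335 rev/s
Shear rate: γ̇ = πDN/h = π·0.1465·0.335/0.0034 = 45.3475 s⁻¹
Adiabatic rise: ΔT = η γ̇² t_res / (ρ cp) = 197·(45.3475)²·261.086 / (1289·1621) = 50.6199 K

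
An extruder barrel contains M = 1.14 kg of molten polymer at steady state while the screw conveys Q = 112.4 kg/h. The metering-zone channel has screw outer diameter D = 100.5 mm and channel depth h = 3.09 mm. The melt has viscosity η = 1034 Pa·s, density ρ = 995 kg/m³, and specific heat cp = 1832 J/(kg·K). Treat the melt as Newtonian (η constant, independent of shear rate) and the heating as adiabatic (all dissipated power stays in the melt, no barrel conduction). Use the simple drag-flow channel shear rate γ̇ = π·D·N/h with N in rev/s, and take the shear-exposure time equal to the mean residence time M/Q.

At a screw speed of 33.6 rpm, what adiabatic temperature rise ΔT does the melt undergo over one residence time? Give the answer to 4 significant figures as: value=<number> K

Q_s = Q / 3600 = 112.4 / 3600 = 0.0312222 kg/s
t_res = M / Q_s = 1.14 ÷ 0.0312222 = 36.5125 s
Convert to SI: D = 0.1005 m, h = 0.00309 m, N = 33.6/60 = 0.56 rev/s
Shear rate: γ̇ = πDN/h = π·0.1005·0.56/0.00309 = 57.2197 s⁻¹
Adiabatic rise: ΔT = η γ̇² t_res / (ρ cp) = 1034·(57.2197)²·36.5125 / (995·1832) = 67.8116 K

value=67.81 K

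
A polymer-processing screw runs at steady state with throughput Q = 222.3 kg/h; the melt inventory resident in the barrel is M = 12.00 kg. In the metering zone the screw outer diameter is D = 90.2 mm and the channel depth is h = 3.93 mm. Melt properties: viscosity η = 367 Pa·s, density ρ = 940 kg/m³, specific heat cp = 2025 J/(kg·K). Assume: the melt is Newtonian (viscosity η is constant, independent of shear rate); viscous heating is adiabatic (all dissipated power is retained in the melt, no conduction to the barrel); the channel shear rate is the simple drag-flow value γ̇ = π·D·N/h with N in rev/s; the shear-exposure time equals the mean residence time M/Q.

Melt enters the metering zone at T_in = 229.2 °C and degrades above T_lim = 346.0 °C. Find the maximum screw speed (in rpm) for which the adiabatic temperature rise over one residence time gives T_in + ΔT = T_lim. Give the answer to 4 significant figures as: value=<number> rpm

value=46.46 rpm

Throughput in SI: Q_s = 222.3 kg/h ÷ 3600 s/h = 0.06175 kg/s
t_res = M / Q_s = 12.00 / 0.06175 = 194.332 s
Geometry in SI: D = 90.2 mm → 0.0902 m, h = 3.93 mm → 0.00393 m
ΔT_a = T_lim − T_in = 346.0 − 229.2 = 116.8 K
Invert ΔT = ηγ̇²t_res/(ρcp) for γ̇: γ̇_max² = ΔT_a ρ cp / (η t_res) = 116.8·940·2025 / (367·194.332) = 3117.35 s⁻²
γ̇_max = sqrt(3117.35) = 55.8332 s⁻¹
N_max = γ̇_max·h / (π·D) = 55.8332 · 0.00393 / (π · 0.0902) = 0.774335 rev/s = 46.4601 rpm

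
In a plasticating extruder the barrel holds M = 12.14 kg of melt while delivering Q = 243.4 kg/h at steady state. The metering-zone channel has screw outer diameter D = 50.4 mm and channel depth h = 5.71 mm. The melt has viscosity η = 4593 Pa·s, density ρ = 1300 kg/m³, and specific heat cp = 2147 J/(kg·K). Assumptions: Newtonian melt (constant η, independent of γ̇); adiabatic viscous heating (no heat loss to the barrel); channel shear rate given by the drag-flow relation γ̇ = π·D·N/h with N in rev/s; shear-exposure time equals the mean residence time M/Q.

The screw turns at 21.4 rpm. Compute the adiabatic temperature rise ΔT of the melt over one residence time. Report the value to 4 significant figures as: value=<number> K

value=28.90 K

Throughput in SI: Q_s = 243.4 kg/h ÷ 3600 s/h = 0.0676111 kg/s
t_res = M / Q_s = 12.14 / 0.0676111 = 179.556 s
D = 50.4 mm = 0.0504 m;  h = 5.71 mm = 0.00571 m;  N = 21.4 rpm / 60 = 0.356667 rev/s
γ̇ = π·D·N / h = π · 0.0504 · 0.356667 / 0.00571 = 9.89024 s⁻¹
ΔT = η·γ̇²·t_res / (ρ·cp) = 4593 · (9.89024)² · 179.556 / (1300 · 2147) = 28.9025 K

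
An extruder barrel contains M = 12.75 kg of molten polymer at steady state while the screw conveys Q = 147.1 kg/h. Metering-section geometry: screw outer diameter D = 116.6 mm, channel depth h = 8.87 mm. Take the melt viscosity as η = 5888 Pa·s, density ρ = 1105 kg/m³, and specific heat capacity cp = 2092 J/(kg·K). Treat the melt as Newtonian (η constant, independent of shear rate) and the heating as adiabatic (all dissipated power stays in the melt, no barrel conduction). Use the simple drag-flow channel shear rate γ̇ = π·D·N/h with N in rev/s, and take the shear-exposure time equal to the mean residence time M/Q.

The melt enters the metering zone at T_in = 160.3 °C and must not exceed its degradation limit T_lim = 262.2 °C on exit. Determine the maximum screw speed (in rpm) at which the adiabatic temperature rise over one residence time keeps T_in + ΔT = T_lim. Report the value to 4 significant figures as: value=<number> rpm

value=16.45 rpm

Convert throughput: Q = 147.1 kg/h = 147.1/3600 = 0.0408611 kg/s
t_res = M / Q_s = 12.75 ÷ 0.0408611 = 312.033 s
Geometry in SI: D = 116.6 mm → 0.1166 m, h = 8.87 mm → 0.00887 m
Allowable rise: ΔT_a = T_lim − T_in = 262.2 − 160.3 = 101.9 K
γ̇_max² = ΔT_a·ρ·cp / (η·t_res) = [101.9 × 1105 × 2092] / [5888 × 312.033] = 128.212 s⁻²
Take the square root: γ̇_max = √(128.212) = 11.3231 s⁻¹
N_max = γ̇_max·h / (π·D) = 11.3231 · 0.00887 / (π · 0.1166) = 0.274183 rev/s = 16.451 rpm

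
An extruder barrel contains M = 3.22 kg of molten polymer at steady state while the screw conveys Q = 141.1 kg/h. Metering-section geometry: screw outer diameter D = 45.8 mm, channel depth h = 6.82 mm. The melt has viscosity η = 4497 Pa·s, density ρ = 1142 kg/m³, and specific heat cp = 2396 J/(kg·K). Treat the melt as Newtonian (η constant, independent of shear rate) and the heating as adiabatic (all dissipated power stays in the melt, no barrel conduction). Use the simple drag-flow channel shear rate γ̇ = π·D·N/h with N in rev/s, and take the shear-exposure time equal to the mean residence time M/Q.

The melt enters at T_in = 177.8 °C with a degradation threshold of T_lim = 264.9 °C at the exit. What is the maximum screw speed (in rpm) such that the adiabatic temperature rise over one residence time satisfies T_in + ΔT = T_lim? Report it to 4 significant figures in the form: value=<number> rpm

value=72.23 rpm

Throughput in SI: Q_s = 141.1 kg/h ÷ 3600 s/h = 0.0391944 kg/s
t_res = M / Q_s = 3.22 ÷ 0.0391944 = 82.1545 s
Convert to metres: D = 0.0458 m, h = 0.00682 m
ΔT_a = T_lim − T_in = 264.9 °C − 177.8 °C = 87.1 K
γ̇_max² = ΔT_a·ρ·cp / (η·t_res) = [87.1 × 1142 × 2396] / [4497 × 82.1545] = 645.085 s⁻²
γ̇_max = sqrt(645.085) = 25.3985 s⁻¹
Solve γ̇ = πDN/h for N: N_max = γ̇_max·h/(π·D) = 25.3985 × 0.00682 / (π × 0.0458) = 1.20386 rev/s = 72.2318 rpm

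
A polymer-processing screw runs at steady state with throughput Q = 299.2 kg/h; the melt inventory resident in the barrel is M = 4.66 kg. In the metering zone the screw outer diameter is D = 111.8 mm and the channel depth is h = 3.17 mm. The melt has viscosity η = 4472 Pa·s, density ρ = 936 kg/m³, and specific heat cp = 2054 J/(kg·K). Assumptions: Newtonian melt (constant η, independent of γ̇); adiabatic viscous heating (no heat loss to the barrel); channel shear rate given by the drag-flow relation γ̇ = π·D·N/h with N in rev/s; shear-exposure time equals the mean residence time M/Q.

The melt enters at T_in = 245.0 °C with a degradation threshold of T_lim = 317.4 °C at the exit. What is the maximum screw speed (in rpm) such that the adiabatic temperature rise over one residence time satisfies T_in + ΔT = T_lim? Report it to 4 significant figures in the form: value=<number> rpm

value=12.76 rpm

Convert throughput: Q = 299.2 kg/h = 299.2/3600 = 0.0831111 kg/s
Mean residence time: t_res = M/Q_s = 4.66 kg / 0.0831111 kg/s = 56.0695 s
Convert to metres: D = 0.1118 m, h = 0.00317 m
ΔT_a = T_lim − T_in = 317.4 − 245.0 = 72.4 K
Invert ΔT = ηγ̇²t_res/(ρcp) for γ̇: γ̇_max² = ΔT_a ρ cp / (η t_res) = 72.4·936·2054 / (4472·56.0695) = 555.119 s⁻²
γ̇_max = sqrt(555.119) = 23.561 s⁻¹
N_max = γ̇_max h / (πD) = 23.561·0.00317/(π·0.1118) = 0.212648 rev/s → ×60 = 12.7589 rpm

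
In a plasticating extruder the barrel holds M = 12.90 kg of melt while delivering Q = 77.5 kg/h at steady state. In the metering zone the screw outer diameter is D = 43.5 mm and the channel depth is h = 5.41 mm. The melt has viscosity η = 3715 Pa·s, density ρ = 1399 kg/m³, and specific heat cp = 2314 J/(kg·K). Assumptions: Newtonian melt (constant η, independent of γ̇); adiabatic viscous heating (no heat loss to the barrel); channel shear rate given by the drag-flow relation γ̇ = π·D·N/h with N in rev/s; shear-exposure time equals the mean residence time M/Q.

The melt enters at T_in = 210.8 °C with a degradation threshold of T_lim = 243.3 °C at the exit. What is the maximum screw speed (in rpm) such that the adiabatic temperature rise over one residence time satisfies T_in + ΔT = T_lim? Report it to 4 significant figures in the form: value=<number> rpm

Convert throughput: Q = 77.5 kg/h = 77.5/3600 = 0.0215278 kg/s
Mean residence time: t_res = M/Q_s = 12.90 kg / 0.0215278 kg/s = 599.226 s
Convert to metres: D = 0.0435 m, h = 0.00541 m
ΔT_a = T_lim − T_in = 243.3 °C − 210.8 °C = 32.5 K
Invert ΔT = ηγ̇²t_res/(ρcp) for γ̇: γ̇_max² = ΔT_a ρ cp / (η t_res) = 32.5·1399·2314 / (3715·599.226) = 47.2623 s⁻²
γ̇_max = √47.2623 = 6.87476 s⁻¹
Solve γ̇ = πDN/h for N: N_max = γ̇_max·h/(π·D) = 6.87476 × 0.00541 / (π × 0.0435) = 0.272155 rev/s = 16.3293 rpm

value=16.33 rpm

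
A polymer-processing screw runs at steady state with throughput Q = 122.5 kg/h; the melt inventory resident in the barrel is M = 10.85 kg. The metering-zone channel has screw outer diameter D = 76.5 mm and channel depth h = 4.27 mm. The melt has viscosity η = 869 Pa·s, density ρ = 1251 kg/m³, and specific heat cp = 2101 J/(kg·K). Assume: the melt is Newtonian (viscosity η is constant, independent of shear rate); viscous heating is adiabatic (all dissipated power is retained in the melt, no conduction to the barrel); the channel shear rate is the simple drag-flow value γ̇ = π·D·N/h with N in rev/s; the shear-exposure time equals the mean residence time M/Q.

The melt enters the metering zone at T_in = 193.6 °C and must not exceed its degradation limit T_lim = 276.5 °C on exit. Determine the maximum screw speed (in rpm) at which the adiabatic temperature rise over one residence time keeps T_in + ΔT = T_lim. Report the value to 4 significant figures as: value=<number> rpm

value=29.89 rpm

Throughput in SI: Q_s = 122.5 kg/h ÷ 3600 s/h = 0.0340278 kg/s
t_res = M / Q_s = 10.85 ÷ 0.0340278 = 318.857 s
D = 76.5 mm = 0.0765 m;  h = 4.27 mm = 0.00427 m
ΔT_a = T_lim − T_in = 276.5 − 193.6 = 82.9 K
γ̇_max² = ΔT_a·ρ·cp/(η·t_res) = 82.9·1251·2101/(869·318.857) = 786.361 s⁻²
γ̇_max = √786.361 = 28.0421 s⁻¹
N_max = γ̇_max·h / (π·D) = 28.0421 · 0.00427 / (π · 0.0765) = 0.498227 rev/s = 29.8936 rpm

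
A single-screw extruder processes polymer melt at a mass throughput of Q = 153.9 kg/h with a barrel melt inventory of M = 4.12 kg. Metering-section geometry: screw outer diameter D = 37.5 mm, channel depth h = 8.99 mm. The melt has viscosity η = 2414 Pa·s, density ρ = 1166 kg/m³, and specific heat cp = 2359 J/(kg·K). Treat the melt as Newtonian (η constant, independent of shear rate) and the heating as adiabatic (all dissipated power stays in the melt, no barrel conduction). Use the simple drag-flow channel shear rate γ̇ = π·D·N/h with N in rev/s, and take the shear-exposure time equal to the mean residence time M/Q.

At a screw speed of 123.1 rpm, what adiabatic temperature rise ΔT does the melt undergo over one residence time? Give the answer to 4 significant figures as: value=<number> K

value=61.14 K

Throughput in SI: Q_s = 153.9 kg/h ÷ 3600 s/h = 0.04275 kg/s
Mean residence time: t_res = M/Q_s = 4.12 kg / 0.04275 kg/s = 96.3743 s
Geometry in metres: D = 37.5 mm → 0.0375 m, h = 8.99 mm → 0.00899 m; screw speed N = 123.1 rpm = 2.05167 rev/s
Shear rate: γ̇ = πDN/h = π·0.0375·2.05167/0.00899 = 26.8861 s⁻¹
Adiabatic rise: ΔT = η γ̇² t_res / (ρ cp) = 2414·(26.8861)²·96.3743 / (1166·2359) = 61.1404 K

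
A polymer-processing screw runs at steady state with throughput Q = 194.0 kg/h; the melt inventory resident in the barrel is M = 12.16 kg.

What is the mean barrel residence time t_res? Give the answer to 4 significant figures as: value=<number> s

value=225.6 s

Q_s = Q / 3600 = 194.0 / 3600 = 0.0538889 kg/s
Mean residence time: t_res = M/Q_s = 12.16 kg / 0.0538889 kg/s = 225.649 s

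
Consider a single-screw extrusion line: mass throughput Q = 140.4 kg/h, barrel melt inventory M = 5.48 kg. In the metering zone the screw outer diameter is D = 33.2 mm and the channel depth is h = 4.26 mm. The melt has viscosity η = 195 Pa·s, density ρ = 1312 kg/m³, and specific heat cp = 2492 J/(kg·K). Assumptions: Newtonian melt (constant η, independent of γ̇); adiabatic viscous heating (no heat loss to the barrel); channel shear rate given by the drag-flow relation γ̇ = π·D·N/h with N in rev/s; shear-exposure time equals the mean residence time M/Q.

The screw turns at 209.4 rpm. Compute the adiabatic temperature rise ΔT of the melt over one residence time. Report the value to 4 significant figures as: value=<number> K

Q_s = Q / 3600 = 140.4 / 3600 = 0.039 kg/s
t_res = M / Q_s = 5.48 ÷ 0.039 = 140.513 s
Convert to SI: D = 0.0332 m, h = 0.00426 m, N = 209.4/60 = 3.49 rev/s
Shear rate: γ̇ = πDN/h = π·0.0332·3.49/0.00426 = 85.4484 s⁻¹
ΔT = η·γ̇²·t_res / (ρ·cp) = 195 · (85.4484)² · 140.513 / (1312 · 2492) = 61.1894 K

value=61.19 K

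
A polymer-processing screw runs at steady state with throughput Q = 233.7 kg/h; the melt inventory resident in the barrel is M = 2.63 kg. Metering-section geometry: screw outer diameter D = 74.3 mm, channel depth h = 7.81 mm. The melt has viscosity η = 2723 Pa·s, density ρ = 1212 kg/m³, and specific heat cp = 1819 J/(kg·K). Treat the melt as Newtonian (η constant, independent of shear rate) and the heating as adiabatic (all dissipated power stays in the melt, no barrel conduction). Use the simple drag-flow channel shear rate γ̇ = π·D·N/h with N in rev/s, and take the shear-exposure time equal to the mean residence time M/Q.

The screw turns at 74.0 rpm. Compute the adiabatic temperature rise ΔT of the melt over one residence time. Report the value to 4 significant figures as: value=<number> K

value=67.99 K

Convert throughput: Q = 233.7 kg/h = 233.7/3600 = 0.0649167 kg/s
Mean residence time: t_res = M/Q_s = 2.63 kg / 0.0649167 kg/s = 40.5135 s
Convert to SI: D = 0.0743 m, h = 0.00781 m, N = 74.0/60 = 1.23333 rev/s
γ̇ = π·D·N / h = π · 0.0743 · 1.23333 / 0.00781 = 36.8611 s⁻¹
ΔT = η·γ̇²·t_res / (ρ·cp) = 2723 · (36.8611)² · 40.5135 / (1212 · 1819) = 67.9905 K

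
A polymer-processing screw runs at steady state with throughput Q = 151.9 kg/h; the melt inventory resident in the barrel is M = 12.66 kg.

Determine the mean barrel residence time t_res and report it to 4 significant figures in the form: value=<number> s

value=300.0 s

Convert throughput: Q = 151.9 kg/h = 151.9/3600 = 0.0421944 kg/s
t_res = M / Q_s = 12.66 / 0.0421944 = 300.039 s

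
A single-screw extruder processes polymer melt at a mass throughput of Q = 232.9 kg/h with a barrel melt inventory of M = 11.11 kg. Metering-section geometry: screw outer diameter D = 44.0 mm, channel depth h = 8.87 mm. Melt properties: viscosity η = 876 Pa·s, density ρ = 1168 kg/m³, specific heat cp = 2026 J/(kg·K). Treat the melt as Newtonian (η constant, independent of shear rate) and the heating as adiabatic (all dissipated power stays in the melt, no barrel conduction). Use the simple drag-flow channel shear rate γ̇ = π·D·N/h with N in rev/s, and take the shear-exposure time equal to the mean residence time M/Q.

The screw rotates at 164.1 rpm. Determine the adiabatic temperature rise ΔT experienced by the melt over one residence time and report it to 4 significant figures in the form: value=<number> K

Q_s = Q / 3600 = 232.9 / 3600 = 0.0646944 kg/s
t_res = M / Q_s = 11.11 / 0.0646944 = 171.73 s
Convert to SI: D = 0.044 m, h = 0.00887 m, N = 164.1/60 = 2.735 rev/s
γ̇ = π D N / h = (π)(0.044)(2.735) / 0.00887 = 42.6222 s⁻¹
ΔT = η·γ̇²·t_res/(ρ·cp) = [876 × 42.6222² × 171.73] / [1168 × 2026] = 115.489 K

value=115.5 K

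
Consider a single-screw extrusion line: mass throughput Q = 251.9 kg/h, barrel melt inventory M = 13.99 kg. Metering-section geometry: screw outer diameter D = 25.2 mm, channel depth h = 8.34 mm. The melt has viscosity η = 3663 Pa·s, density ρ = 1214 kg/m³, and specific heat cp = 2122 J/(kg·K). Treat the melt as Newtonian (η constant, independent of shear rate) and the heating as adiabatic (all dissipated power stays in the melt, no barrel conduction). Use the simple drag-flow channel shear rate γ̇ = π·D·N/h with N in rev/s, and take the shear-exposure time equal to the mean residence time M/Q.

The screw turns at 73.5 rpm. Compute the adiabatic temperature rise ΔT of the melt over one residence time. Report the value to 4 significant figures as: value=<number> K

Throughput in SI: Q_s = 251.9 kg/h ÷ 3600 s/h = 0.0699722 kg/s
t_res = M / Q_s = 13.99 ÷ 0.0699722 = 199.936 s
Convert to SI: D = 0.0252 m, h = 0.00834 m, N = 73.5/60 = 1.225 rev/s
γ̇ = π D N / h = (π)(0.0252)(1.225) / 0.00834 = 11.6284 s⁻¹
Adiabatic rise: ΔT = η γ̇² t_res / (ρ cp) = 3663·(11.6284)²·199.936 / (1214·2122) = 38.442 K

value=38.44 K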